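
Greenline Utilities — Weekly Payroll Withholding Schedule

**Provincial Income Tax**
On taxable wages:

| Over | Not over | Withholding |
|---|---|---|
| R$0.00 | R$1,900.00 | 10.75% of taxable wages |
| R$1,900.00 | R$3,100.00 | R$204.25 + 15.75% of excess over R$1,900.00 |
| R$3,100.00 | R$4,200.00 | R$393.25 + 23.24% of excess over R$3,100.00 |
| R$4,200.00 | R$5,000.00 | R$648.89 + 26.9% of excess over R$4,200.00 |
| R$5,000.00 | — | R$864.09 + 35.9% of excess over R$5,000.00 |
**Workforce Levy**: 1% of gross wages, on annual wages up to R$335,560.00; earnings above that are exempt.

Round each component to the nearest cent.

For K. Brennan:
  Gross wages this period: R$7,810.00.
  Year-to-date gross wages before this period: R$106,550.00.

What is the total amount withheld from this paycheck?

Provincial Income Tax: taxable = R$7,810.00
  R$864.09 + 35.9% × (R$7,810.00 − R$5,000.00) = R$864.09 + 35.9% × R$2,810.00 = R$1,872.88
Workforce Levy: 1% × R$7,810.00 = R$78.10
Total: R$1,872.88 + R$78.10 = R$1,950.98

R$1,950.98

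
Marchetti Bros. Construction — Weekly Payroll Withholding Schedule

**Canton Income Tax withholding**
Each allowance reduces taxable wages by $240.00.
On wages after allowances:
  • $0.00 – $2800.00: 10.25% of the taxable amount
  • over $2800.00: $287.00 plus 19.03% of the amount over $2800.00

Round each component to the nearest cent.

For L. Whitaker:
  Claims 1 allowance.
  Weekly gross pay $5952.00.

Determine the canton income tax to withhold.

$841.15

Canton Income Tax: taxable = $5952.00 − 1×$240.00 = $5712.00
  $287.00 + 19.03% × ($5712.00 − $2800.00) = $287.00 + 19.03% × $2912.00 = $841.15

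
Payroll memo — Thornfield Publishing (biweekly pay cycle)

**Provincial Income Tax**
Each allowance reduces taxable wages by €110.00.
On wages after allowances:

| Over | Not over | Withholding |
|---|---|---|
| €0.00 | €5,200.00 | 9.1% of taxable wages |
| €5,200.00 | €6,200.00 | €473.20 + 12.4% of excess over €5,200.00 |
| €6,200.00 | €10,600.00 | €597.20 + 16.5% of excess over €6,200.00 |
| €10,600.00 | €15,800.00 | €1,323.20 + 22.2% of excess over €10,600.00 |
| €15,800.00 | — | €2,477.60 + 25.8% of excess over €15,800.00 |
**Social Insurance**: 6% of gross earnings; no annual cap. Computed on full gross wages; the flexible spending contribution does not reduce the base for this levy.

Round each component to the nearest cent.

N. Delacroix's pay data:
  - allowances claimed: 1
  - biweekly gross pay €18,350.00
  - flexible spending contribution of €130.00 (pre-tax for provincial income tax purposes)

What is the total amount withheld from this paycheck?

Provincial Income Tax: taxable = €18,350.00 − €130.00 − 1×€110.00 = €18,110.00
  €2,477.60 + 25.8% × (€18,110.00 − €15,800.00) = €2,477.60 + 25.8% × €2,310.00 = €3,073.58
Social Insurance: 6% × €18,350.00 = €1,101.00
Total: €3,073.58 + €1,101.00 = €4,174.58

€4,174.58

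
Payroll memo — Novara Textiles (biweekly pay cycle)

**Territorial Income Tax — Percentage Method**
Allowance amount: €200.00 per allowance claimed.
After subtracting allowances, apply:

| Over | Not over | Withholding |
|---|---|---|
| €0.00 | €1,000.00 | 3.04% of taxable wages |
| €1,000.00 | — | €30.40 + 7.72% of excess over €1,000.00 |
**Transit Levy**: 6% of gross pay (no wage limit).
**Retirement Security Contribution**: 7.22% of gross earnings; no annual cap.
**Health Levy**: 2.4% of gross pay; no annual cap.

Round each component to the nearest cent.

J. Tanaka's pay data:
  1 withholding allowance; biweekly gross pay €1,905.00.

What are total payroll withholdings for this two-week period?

Territorial Income Tax: taxable = €1,905.00 − 1×€200.00 = €1,705.00
  €30.40 + 7.72% × (€1,705.00 − €1,000.00) = €30.40 + 7.72% × €705.00 = €84.83
Transit Levy: 6% × €1,905.00 = €114.30
Retirement Security Contribution: 7.22% × €1,905.00 = €137.54
Health Levy: 2.4% × €1,905.00 = €45.72
Total: €84.83 + €114.30 + €137.54 + €45.72 = €382.39

€382.39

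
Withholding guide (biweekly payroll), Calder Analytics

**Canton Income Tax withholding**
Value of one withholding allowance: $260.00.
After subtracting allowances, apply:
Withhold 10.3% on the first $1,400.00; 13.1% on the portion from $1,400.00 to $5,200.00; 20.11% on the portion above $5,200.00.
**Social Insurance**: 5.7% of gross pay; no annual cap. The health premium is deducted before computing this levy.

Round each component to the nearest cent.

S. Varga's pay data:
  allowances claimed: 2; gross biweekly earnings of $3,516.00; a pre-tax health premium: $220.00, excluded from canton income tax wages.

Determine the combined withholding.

Canton Income Tax: taxable = $3,516.00 − $220.00 − 2×$260.00 = $2,776.00
  $144.20 + 13.1% × ($2,776.00 − $1,400.00) = $144.20 + 13.1% × $1,376.00 = $324.46
Social Insurance: 5.7% × $3,296.00 = $187.87
Total: $324.46 + $187.87 = $512.33

$512.33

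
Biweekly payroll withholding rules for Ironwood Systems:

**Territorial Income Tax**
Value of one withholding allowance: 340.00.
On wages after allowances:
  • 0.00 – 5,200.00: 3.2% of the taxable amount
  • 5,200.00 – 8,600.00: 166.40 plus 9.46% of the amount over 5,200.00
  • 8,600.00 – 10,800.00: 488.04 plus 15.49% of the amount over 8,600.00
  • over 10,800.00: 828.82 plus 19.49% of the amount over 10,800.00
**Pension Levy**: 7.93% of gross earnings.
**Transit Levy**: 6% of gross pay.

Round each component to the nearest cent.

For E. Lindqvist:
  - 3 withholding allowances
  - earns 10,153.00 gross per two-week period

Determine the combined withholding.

Territorial Income Tax: taxable = 10,153.00 − 3×340.00 = 9,133.00
  488.04 + 15.49% × (9,133.00 − 8,600.00) = 488.04 + 15.49% × 533.00 = 570.60
Pension Levy: 7.93% × 10,153.00 = 805.13
Transit Levy: 6% × 10,153.00 = 609.18
Total: 570.60 + 805.13 + 609.18 = 1,984.91

1,984.91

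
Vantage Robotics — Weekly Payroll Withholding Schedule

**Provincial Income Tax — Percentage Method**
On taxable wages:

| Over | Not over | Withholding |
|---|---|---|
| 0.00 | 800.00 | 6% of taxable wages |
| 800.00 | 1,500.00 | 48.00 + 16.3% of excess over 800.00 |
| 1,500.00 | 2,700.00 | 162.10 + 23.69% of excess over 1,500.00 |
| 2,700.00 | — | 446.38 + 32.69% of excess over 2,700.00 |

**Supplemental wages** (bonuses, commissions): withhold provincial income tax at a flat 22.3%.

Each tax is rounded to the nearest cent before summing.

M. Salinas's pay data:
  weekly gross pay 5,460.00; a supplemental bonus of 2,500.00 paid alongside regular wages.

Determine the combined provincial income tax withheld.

Provincial Income Tax: taxable = 5,460.00
  446.38 + 32.69% × (5,460.00 − 2,700.00) = 446.38 + 32.69% × 2,760.00 = 1,348.62
Supplemental (22.3% flat on bonus): 22.3% × 2,500.00 = 557.50
Total provincial income tax: 1,348.62 + 557.50 = 1,906.12

1,906.12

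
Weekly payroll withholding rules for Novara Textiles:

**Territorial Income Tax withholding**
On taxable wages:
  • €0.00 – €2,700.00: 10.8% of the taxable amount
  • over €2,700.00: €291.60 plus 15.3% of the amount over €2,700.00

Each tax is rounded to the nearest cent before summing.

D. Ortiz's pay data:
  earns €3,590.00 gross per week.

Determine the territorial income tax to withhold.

Territorial Income Tax: taxable = €3,590.00
  €291.60 + 15.3% × (€3,590.00 − €2,700.00) = €291.60 + 15.3% × €890.00 = €427.77

€427.77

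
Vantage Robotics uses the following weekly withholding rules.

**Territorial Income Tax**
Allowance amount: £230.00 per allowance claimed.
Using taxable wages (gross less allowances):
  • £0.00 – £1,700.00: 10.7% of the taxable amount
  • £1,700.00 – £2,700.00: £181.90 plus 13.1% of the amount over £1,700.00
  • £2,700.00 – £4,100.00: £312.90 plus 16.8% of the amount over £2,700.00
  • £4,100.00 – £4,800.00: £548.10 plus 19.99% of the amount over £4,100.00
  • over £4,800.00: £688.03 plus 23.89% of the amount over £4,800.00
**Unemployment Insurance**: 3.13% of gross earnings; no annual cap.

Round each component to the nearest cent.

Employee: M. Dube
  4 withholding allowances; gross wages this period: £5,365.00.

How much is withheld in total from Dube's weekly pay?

£784.99

Territorial Income Tax: taxable = £5,365.00 − 4×£230.00 = £4,445.00
  £548.10 + 19.99% × (£4,445.00 − £4,100.00) = £548.10 + 19.99% × £345.00 = £617.07
Unemployment Insurance: 3.13% × £5,365.00 = £167.92
Total: £617.07 + £167.92 = £784.99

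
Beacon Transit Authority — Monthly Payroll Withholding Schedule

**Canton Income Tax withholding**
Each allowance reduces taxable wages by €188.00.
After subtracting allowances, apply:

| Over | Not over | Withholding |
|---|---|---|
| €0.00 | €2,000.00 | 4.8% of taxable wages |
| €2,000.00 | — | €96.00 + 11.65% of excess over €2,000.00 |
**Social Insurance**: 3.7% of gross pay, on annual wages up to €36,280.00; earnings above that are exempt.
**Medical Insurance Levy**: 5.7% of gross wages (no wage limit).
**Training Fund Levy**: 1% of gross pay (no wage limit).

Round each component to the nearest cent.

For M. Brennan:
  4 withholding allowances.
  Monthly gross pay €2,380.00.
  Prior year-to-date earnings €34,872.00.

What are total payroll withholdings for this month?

Canton Income Tax: taxable = €2,380.00 − 4×€188.00 = €1,628.00
  4.8% × €1,628.00 = €78.14
Social Insurance: cap €36,280.00 − YTD €34,872.00 = €1,408.00 subject; 3.7% × €1,408.00 = €52.10
Medical Insurance Levy: 5.7% × €2,380.00 = €135.66
Training Fund Levy: 1% × €2,380.00 = €23.80
Total: €78.14 + €52.10 + €135.66 + €23.80 = €289.70

€289.70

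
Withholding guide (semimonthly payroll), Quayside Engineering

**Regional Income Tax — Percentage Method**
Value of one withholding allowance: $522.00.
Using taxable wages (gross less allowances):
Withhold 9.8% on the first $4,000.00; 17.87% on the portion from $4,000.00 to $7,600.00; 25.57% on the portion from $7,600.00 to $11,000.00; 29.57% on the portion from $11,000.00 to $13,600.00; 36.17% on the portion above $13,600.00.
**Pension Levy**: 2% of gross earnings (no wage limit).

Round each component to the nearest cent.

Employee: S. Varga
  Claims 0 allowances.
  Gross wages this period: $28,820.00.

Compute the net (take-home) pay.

$20,065.01

Regional Income Tax: taxable = $28,820.00
  $2,673.52 + 36.17% × ($28,820.00 − $13,600.00) = $2,673.52 + 36.17% × $15,220.00 = $8,178.59
Pension Levy: 2% × $28,820.00 = $576.40
Total withheld: $8,178.59 + $576.40 = $8,754.99
Net pay: $28,820.00 − $8,754.99 = $20,065.01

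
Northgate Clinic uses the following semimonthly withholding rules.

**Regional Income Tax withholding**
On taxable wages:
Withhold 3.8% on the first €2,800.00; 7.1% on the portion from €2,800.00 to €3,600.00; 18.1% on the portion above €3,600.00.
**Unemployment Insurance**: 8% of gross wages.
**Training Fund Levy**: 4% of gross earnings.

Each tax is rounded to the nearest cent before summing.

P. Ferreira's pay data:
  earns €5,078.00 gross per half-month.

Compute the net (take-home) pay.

Regional Income Tax: taxable = €5,078.00
  €163.20 + 18.1% × (€5,078.00 − €3,600.00) = €163.20 + 18.1% × €1,478.00 = €430.72
Unemployment Insurance: 8% × €5,078.00 = €406.24
Training Fund Levy: 4% × €5,078.00 = €203.12
Total withheld: €430.72 + €406.24 + €203.12 = €1,040.08
Net pay: €5,078.00 − €1,040.08 = €4,037.92

€4,037.92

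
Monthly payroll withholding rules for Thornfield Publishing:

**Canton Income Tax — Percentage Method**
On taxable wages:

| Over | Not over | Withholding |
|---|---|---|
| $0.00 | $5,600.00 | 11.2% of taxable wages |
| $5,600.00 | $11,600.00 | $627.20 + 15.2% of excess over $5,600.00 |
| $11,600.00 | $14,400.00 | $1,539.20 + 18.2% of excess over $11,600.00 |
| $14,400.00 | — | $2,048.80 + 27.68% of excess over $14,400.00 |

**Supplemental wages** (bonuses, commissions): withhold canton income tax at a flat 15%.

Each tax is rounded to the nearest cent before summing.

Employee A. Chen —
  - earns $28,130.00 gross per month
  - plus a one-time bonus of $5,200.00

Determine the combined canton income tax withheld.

$6,629.26

Canton Income Tax: taxable = $28,130.00
  $2,048.80 + 27.68% × ($28,130.00 − $14,400.00) = $2,048.80 + 27.68% × $13,730.00 = $5,849.26
Supplemental (15% flat on bonus): 15% × $5,200.00 = $780.00
Total canton income tax: $5,849.26 + $780.00 = $6,629.26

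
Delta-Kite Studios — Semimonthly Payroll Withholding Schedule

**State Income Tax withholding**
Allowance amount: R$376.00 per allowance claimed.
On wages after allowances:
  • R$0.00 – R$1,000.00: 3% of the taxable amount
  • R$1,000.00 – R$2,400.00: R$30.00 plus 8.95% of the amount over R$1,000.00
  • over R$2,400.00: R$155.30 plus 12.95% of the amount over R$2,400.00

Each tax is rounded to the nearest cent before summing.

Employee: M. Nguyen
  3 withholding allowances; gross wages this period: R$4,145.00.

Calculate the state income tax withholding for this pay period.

R$235.20

State Income Tax: taxable = R$4,145.00 − 3×R$376.00 = R$3,017.00
  R$155.30 + 12.95% × (R$3,017.00 − R$2,400.00) = R$155.30 + 12.95% × R$617.00 = R$235.20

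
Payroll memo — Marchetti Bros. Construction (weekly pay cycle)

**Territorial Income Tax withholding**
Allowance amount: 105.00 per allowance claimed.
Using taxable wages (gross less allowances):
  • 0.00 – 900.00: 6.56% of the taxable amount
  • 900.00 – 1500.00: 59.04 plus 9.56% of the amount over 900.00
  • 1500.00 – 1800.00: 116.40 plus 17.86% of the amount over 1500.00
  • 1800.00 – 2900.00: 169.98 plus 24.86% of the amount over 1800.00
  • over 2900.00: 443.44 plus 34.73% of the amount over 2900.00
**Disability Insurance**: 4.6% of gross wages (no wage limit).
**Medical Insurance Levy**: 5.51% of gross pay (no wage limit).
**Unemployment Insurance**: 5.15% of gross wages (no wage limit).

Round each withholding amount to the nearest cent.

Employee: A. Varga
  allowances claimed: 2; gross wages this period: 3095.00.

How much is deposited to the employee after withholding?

Territorial Income Tax: taxable = 3095.00 − 2×105.00 = 2885.00
  169.98 + 24.86% × (2885.00 − 1800.00) = 169.98 + 24.86% × 1085.00 = 439.71
Disability Insurance: 4.6% × 3095.00 = 142.37
Medical Insurance Levy: 5.51% × 3095.00 = 170.53
Unemployment Insurance: 5.15% × 3095.00 = 159.39
Total withheld: 439.71 + 142.37 + 170.53 + 159.39 = 912.00
Net pay: 3095.00 − 912.00 = 2183.00

2183.00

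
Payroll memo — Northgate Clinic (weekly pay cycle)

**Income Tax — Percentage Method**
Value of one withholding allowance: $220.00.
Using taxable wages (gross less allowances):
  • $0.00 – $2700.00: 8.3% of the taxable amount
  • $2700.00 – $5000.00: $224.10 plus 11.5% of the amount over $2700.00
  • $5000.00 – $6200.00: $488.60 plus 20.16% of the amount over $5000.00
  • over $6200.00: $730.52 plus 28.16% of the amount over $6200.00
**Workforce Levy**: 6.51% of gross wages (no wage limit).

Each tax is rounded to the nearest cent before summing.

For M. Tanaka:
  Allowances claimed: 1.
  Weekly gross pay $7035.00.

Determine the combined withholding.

$1361.68

Income Tax: taxable = $7035.00 − 1×$220.00 = $6815.00
  $730.52 + 28.16% × ($6815.00 − $6200.00) = $730.52 + 28.16% × $615.00 = $903.70
Workforce Levy: 6.51% × $7035.00 = $457.98
Total: $903.70 + $457.98 = $1361.68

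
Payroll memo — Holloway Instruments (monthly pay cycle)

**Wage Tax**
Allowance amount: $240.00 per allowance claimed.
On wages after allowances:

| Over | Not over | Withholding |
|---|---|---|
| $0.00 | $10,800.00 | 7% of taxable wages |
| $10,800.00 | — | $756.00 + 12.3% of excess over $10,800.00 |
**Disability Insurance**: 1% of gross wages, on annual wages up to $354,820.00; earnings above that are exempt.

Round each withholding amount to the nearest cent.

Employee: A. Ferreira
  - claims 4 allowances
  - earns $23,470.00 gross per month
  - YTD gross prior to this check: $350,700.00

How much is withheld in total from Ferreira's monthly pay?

Wage Tax: taxable = $23,470.00 − 4×$240.00 = $22,510.00
  $756.00 + 12.3% × ($22,510.00 − $10,800.00) = $756.00 + 12.3% × $11,710.00 = $2,196.33
Disability Insurance: cap $354,820.00 − YTD $350,700.00 = $4,120.00 subject; 1% × $4,120.00 = $41.20
Total: $2,196.33 + $41.20 = $2,237.53

$2,237.53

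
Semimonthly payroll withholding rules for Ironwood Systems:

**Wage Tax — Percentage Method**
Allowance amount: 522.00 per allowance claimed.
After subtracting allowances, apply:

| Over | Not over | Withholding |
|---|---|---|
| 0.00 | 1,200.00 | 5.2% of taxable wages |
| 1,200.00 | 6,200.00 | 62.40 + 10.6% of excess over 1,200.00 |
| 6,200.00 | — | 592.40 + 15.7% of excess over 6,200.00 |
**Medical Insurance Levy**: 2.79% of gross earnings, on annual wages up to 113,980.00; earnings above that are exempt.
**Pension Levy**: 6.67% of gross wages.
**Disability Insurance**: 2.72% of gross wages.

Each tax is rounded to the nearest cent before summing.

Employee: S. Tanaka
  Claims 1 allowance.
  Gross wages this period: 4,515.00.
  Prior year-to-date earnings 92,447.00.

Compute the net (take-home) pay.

3,606.61

Wage Tax: taxable = 4,515.00 − 1×522.00 = 3,993.00
  62.40 + 10.6% × (3,993.00 − 1,200.00) = 62.40 + 10.6% × 2,793.00 = 358.46
Medical Insurance Levy: 2.79% × 4,515.00 = 125.97
Pension Levy: 6.67% × 4,515.00 = 301.15
Disability Insurance: 2.72% × 4,515.00 = 122.81
Total withheld: 358.46 + 125.97 + 301.15 + 122.81 = 908.39
Net pay: 4,515.00 − 908.39 = 3,606.61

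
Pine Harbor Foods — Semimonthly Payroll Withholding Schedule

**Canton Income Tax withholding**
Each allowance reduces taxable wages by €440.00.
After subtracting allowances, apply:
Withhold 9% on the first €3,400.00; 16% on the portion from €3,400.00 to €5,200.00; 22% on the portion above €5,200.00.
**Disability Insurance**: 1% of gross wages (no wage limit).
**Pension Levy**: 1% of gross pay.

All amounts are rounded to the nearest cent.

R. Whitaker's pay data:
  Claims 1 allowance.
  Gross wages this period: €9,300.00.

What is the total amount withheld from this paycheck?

Canton Income Tax: taxable = €9,300.00 − 1×€440.00 = €8,860.00
  €594.00 + 22% × (€8,860.00 − €5,200.00) = €594.00 + 22% × €3,660.00 = €1,399.20
Disability Insurance: 1% × €9,300.00 = €93.00
Pension Levy: 1% × €9,300.00 = €93.00
Total: €1,399.20 + €93.00 + €93.00 = €1,585.20

€1,585.20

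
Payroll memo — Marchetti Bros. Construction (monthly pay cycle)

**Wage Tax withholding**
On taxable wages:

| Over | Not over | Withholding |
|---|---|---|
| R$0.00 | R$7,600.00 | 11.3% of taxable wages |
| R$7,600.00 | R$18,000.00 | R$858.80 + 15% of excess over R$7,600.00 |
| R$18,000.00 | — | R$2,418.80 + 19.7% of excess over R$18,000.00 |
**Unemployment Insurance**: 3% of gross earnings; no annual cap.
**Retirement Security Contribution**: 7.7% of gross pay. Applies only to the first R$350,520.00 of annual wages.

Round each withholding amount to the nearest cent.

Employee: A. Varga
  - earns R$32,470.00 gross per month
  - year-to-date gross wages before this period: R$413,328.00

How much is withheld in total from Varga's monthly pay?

Wage Tax: taxable = R$32,470.00
  R$2,418.80 + 19.7% × (R$32,470.00 − R$18,000.00) = R$2,418.80 + 19.7% × R$14,470.00 = R$5,269.39
Unemployment Insurance: 3% × R$32,470.00 = R$974.10
Retirement Security Contribution: YTD R$413,328.00 ≥ cap R$350,520.00 → R$0.00
Total: R$5,269.39 + R$974.10 + R$0.00 = R$6,243.49

R$6,243.49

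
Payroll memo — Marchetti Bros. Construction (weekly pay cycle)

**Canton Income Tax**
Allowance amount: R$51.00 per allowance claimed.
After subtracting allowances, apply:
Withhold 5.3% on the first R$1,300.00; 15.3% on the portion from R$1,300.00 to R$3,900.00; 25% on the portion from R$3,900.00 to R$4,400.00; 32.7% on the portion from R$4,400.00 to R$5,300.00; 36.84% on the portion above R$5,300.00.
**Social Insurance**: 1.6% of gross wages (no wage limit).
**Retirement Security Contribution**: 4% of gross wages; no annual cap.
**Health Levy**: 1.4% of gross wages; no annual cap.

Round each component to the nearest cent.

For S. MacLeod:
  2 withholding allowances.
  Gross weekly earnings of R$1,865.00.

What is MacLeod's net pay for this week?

R$1,594.71

Canton Income Tax: taxable = R$1,865.00 − 2×R$51.00 = R$1,763.00
  R$68.90 + 15.3% × (R$1,763.00 − R$1,300.00) = R$68.90 + 15.3% × R$463.00 = R$139.74
Social Insurance: 1.6% × R$1,865.00 = R$29.84
Retirement Security Contribution: 4% × R$1,865.00 = R$74.60
Health Levy: 1.4% × R$1,865.00 = R$26.11
Total withheld: R$139.74 + R$29.84 + R$74.60 + R$26.11 = R$270.29
Net pay: R$1,865.00 − R$270.29 = R$1,594.71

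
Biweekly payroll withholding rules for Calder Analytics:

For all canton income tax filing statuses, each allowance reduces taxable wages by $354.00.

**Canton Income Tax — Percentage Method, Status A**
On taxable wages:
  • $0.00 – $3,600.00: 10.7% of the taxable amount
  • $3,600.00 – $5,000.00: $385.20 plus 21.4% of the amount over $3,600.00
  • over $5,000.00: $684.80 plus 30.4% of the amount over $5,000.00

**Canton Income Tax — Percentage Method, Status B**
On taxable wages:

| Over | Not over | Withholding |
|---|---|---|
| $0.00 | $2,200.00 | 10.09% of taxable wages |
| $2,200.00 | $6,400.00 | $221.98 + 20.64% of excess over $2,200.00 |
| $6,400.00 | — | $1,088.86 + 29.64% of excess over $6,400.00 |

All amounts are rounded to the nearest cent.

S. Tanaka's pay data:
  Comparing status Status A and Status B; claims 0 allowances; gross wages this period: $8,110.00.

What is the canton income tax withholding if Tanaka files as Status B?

Canton Income Tax (Status B): taxable = $8,110.00
  $1,088.86 + 29.64% × ($8,110.00 − $6,400.00) = $1,088.86 + 29.64% × $1,710.00 = $1,595.70

$1,595.70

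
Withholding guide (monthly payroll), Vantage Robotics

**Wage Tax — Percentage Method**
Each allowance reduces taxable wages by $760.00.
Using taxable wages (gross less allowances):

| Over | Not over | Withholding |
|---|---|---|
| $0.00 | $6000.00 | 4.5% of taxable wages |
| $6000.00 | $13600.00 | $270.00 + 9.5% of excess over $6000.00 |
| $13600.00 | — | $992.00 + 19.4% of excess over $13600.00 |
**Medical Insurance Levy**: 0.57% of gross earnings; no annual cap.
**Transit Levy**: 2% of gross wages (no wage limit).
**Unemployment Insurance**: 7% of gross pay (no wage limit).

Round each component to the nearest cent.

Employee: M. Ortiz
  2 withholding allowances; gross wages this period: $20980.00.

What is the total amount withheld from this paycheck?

$4136.63

Wage Tax: taxable = $20980.00 − 2×$760.00 = $19460.00
  $992.00 + 19.4% × ($19460.00 − $13600.00) = $992.00 + 19.4% × $5860.00 = $2128.84
Medical Insurance Levy: 0.57% × $20980.00 = $119.59
Transit Levy: 2% × $20980.00 = $419.60
Unemployment Insurance: 7% × $20980.00 = $1468.60
Total: $2128.84 + $119.59 + $419.60 + $1468.60 = $4136.63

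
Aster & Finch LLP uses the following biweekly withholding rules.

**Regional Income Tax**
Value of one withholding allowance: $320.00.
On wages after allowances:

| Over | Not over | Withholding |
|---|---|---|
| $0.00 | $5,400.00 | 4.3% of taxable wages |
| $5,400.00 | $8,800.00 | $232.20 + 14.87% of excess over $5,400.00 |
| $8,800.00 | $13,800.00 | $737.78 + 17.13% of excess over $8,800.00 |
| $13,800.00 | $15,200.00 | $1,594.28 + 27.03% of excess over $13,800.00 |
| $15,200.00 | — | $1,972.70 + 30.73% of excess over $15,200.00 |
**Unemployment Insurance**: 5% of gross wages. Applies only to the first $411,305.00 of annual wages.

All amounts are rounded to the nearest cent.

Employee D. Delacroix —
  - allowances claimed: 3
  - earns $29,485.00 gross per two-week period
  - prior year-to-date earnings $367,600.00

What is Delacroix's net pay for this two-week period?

Regional Income Tax: taxable = $29,485.00 − 3×$320.00 = $28,525.00
  $1,972.70 + 30.73% × ($28,525.00 − $15,200.00) = $1,972.70 + 30.73% × $13,325.00 = $6,067.47
Unemployment Insurance: 5% × $29,485.00 = $1,474.25
Total withheld: $6,067.47 + $1,474.25 = $7,541.72
Net pay: $29,485.00 − $7,541.72 = $21,943.28

$21,943.28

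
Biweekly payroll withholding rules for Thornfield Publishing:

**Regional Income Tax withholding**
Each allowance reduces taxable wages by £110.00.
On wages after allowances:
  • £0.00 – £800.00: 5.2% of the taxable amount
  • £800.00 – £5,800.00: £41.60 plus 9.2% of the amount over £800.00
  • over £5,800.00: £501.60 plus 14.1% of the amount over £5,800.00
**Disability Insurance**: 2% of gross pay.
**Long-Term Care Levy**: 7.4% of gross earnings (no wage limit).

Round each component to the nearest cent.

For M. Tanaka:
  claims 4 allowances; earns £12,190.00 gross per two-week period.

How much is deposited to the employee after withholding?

Regional Income Tax: taxable = £12,190.00 − 4×£110.00 = £11,750.00
  £501.60 + 14.1% × (£11,750.00 − £5,800.00) = £501.60 + 14.1% × £5,950.00 = £1,340.55
Disability Insurance: 2% × £12,190.00 = £243.80
Long-Term Care Levy: 7.4% × £12,190.00 = £902.06
Total withheld: £1,340.55 + £243.80 + £902.06 = £2,486.41
Net pay: £12,190.00 − £2,486.41 = £9,703.59

£9,703.59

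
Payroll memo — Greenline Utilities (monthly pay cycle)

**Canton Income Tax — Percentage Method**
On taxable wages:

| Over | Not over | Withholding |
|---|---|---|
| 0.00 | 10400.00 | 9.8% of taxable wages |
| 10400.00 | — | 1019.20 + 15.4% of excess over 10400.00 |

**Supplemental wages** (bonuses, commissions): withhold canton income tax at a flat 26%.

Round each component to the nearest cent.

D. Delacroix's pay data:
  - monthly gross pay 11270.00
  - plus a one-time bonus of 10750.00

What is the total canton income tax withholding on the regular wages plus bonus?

3948.18

Canton Income Tax: taxable = 11270.00
  1019.20 + 15.4% × (11270.00 − 10400.00) = 1019.20 + 15.4% × 870.00 = 1153.18
Supplemental (26% flat on bonus): 26% × 10750.00 = 2795.00
Total canton income tax: 1153.18 + 2795.00 = 3948.18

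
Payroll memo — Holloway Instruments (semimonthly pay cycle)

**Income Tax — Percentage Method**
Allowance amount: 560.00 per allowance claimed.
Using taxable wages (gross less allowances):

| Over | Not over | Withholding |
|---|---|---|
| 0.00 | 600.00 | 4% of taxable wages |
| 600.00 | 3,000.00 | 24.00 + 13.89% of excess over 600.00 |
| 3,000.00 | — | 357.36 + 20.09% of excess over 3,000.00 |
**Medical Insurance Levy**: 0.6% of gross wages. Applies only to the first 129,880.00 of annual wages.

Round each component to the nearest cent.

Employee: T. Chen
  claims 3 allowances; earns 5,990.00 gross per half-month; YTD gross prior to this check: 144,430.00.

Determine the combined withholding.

Income Tax: taxable = 5,990.00 − 3×560.00 = 4,310.00
  357.36 + 20.09% × (4,310.00 − 3,000.00) = 357.36 + 20.09% × 1,310.00 = 620.54
Medical Insurance Levy: YTD 144,430.00 ≥ cap 129,880.00 → 0.00
Total: 620.54 + 0.00 = 620.54

620.54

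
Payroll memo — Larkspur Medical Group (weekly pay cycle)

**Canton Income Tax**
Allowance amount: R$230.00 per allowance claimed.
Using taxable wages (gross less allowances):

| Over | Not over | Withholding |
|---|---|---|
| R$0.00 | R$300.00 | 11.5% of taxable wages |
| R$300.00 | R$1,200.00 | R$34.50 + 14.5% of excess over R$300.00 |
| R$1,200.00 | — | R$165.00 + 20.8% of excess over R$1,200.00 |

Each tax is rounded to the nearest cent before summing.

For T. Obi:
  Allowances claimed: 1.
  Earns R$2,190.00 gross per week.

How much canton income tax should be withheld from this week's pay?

R$323.08

Canton Income Tax: taxable = R$2,190.00 − 1×R$230.00 = R$1,960.00
  R$165.00 + 20.8% × (R$1,960.00 − R$1,200.00) = R$165.00 + 20.8% × R$760.00 = R$323.08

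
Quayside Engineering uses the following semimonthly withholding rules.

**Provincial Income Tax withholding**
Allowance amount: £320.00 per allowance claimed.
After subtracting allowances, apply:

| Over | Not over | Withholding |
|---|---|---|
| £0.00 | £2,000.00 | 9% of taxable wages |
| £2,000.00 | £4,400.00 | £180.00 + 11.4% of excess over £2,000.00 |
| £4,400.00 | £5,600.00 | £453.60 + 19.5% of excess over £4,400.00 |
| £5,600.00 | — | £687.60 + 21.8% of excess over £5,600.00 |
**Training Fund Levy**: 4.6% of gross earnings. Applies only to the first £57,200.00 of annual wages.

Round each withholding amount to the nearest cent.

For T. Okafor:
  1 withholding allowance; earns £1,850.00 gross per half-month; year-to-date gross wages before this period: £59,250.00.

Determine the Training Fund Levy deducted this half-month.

£0.00

Training Fund Levy: YTD £59,250.00 ≥ cap £57,200.00 → £0.00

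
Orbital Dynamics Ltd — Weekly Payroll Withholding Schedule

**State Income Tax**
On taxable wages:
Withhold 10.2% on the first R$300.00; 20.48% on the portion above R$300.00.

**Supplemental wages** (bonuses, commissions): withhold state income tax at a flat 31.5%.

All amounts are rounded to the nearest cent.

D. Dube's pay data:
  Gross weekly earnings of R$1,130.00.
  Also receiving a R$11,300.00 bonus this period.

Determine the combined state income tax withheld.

R$3,760.08

State Income Tax: taxable = R$1,130.00
  R$30.60 + 20.48% × (R$1,130.00 − R$300.00) = R$30.60 + 20.48% × R$830.00 = R$200.58
Supplemental (31.5% flat on bonus): 31.5% × R$11,300.00 = R$3,559.50
Total state income tax: R$200.58 + R$3,559.50 = R$3,760.08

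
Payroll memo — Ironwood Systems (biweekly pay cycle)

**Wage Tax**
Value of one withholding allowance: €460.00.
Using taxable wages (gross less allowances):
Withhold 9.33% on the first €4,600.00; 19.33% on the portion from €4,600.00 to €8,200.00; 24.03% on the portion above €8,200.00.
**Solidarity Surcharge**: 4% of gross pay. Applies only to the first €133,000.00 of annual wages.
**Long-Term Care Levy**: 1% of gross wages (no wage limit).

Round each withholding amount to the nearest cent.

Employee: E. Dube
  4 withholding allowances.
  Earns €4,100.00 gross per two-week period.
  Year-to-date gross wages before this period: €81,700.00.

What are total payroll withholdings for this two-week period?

Wage Tax: taxable = €4,100.00 − 4×€460.00 = €2,260.00
  9.33% × €2,260.00 = €210.86
Solidarity Surcharge: 4% × €4,100.00 = €164.00
Long-Term Care Levy: 1% × €4,100.00 = €41.00
Total: €210.86 + €164.00 + €41.00 = €415.86

€415.86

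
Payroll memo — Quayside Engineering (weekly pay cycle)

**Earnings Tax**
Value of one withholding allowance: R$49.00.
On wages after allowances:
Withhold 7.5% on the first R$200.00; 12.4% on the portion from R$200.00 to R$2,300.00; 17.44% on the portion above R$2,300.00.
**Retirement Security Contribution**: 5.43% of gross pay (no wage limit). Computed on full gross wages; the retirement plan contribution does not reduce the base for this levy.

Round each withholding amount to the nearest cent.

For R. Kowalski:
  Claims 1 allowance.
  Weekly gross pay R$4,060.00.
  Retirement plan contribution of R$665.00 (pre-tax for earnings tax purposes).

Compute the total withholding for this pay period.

Earnings Tax: taxable = R$4,060.00 − R$665.00 − 1×R$49.00 = R$3,346.00
  R$275.40 + 17.44% × (R$3,346.00 − R$2,300.00) = R$275.40 + 17.44% × R$1,046.00 = R$457.82
Retirement Security Contribution: 5.43% × R$4,060.00 = R$220.46
Total: R$457.82 + R$220.46 = R$678.28

R$678.28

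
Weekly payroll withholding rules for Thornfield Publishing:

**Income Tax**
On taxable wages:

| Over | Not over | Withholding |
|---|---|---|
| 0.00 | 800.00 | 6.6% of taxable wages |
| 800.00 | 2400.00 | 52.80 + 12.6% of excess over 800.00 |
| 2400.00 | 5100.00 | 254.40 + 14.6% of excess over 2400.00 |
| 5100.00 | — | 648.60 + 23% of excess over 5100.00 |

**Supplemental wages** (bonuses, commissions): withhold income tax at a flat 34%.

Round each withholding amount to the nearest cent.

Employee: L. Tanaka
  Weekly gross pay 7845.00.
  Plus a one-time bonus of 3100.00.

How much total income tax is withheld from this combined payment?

Income Tax: taxable = 7845.00
  648.60 + 23% × (7845.00 − 5100.00) = 648.60 + 23% × 2745.00 = 1279.95
Supplemental (34% flat on bonus): 34% × 3100.00 = 1054.00
Total income tax: 1279.95 + 1054.00 = 2333.95

2333.95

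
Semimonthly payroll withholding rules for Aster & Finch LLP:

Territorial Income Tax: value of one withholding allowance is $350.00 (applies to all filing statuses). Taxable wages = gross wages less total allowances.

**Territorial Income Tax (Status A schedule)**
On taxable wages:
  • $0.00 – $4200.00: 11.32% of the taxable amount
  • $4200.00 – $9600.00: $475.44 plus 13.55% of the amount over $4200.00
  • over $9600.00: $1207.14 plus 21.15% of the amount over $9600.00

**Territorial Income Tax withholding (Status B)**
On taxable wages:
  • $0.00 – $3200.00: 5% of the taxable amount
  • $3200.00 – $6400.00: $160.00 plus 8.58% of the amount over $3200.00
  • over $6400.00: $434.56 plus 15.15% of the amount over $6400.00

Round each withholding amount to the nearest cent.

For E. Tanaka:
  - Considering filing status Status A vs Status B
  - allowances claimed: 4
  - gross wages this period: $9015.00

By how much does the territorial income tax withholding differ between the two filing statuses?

$319.54

Territorial Income Tax (Status A): taxable = $9015.00 − 4×$350.00 = $7615.00
  $475.44 + 13.55% × ($7615.00 − $4200.00) = $475.44 + 13.55% × $3415.00 = $938.17
Territorial Income Tax (Status B): taxable = $9015.00 − 4×$350.00 = $7615.00
  $434.56 + 15.15% × ($7615.00 − $6400.00) = $434.56 + 15.15% × $1215.00 = $618.63
Difference: |$938.17 − $618.63| = $319.54 (higher under Status A)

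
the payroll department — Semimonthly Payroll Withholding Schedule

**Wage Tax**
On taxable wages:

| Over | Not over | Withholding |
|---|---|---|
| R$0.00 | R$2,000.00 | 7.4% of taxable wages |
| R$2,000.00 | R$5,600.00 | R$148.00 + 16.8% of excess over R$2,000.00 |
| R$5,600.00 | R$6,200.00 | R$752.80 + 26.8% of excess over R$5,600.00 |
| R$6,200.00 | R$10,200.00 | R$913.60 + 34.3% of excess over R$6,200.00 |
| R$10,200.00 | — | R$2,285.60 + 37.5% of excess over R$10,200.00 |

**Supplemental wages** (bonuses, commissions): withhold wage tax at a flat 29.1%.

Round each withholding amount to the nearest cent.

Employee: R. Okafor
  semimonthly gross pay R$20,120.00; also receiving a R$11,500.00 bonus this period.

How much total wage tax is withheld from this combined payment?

R$9,352.10

Wage Tax: taxable = R$20,120.00
  R$2,285.60 + 37.5% × (R$20,120.00 − R$10,200.00) = R$2,285.60 + 37.5% × R$9,920.00 = R$6,005.60
Supplemental (29.1% flat on bonus): 29.1% × R$11,500.00 = R$3,346.50
Total wage tax: R$6,005.60 + R$3,346.50 = R$9,352.10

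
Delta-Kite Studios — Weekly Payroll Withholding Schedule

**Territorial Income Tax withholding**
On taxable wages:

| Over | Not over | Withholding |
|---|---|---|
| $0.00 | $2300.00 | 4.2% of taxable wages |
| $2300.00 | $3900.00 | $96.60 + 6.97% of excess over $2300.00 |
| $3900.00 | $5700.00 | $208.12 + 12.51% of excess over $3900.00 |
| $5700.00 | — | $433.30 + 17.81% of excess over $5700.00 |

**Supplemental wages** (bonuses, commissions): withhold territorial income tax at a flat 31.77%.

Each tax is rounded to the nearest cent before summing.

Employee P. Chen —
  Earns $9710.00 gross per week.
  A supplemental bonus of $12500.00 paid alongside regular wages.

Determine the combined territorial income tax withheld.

$5118.73

Territorial Income Tax: taxable = $9710.00
  $433.30 + 17.81% × ($9710.00 − $5700.00) = $433.30 + 17.81% × $4010.00 = $1147.48
Supplemental (31.77% flat on bonus): 31.77% × $12500.00 = $3971.25
Total territorial income tax: $1147.48 + $3971.25 = $5118.73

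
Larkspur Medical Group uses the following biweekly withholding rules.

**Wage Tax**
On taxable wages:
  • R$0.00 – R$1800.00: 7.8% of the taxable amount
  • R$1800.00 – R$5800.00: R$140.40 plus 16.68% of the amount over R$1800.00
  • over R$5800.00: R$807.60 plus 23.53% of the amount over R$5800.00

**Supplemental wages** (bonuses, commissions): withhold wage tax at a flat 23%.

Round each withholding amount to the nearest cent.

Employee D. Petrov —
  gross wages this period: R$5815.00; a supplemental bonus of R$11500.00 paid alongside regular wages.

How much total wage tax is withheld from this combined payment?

R$3456.13

Wage Tax: taxable = R$5815.00
  R$807.60 + 23.53% × (R$5815.00 − R$5800.00) = R$807.60 + 23.53% × R$15.00 = R$811.13
Supplemental (23% flat on bonus): 23% × R$11500.00 = R$2645.00
Total wage tax: R$811.13 + R$2645.00 = R$3456.13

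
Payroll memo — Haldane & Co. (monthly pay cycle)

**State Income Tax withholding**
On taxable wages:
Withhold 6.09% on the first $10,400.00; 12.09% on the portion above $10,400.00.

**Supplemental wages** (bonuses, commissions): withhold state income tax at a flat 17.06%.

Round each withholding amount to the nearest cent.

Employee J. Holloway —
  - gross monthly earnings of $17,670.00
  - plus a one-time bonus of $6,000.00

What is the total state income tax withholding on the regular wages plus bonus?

$2,535.90

State Income Tax: taxable = $17,670.00
  $633.36 + 12.09% × ($17,670.00 − $10,400.00) = $633.36 + 12.09% × $7,270.00 = $1,512.30
Supplemental (17.06% flat on bonus): 17.06% × $6,000.00 = $1,023.60
Total state income tax: $1,512.30 + $1,023.60 = $2,535.90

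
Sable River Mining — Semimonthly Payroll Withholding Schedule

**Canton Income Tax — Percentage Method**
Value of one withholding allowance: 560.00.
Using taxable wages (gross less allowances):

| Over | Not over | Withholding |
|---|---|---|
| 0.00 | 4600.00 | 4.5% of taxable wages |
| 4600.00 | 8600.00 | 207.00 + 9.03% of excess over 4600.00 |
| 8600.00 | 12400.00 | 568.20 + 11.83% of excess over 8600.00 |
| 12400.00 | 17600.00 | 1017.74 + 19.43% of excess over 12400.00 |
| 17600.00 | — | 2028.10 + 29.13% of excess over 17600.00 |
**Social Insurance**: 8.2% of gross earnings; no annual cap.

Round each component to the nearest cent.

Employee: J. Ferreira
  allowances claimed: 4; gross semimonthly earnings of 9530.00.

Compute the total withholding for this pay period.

Canton Income Tax: taxable = 9530.00 − 4×560.00 = 7290.00
  207.00 + 9.03% × (7290.00 − 4600.00) = 207.00 + 9.03% × 2690.00 = 449.91
Social Insurance: 8.2% × 9530.00 = 781.46
Total: 449.91 + 781.46 = 1231.37

1231.37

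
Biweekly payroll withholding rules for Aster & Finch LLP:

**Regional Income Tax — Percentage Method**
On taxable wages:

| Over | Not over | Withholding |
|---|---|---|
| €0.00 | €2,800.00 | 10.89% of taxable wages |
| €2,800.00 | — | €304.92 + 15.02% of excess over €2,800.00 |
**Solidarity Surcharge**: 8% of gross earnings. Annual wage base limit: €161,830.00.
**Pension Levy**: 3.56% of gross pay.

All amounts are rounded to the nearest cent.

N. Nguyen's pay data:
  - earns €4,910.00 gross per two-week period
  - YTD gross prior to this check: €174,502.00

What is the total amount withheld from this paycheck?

Regional Income Tax: taxable = €4,910.00
  €304.92 + 15.02% × (€4,910.00 − €2,800.00) = €304.92 + 15.02% × €2,110.00 = €621.84
Solidarity Surcharge: YTD €174,502.00 ≥ cap €161,830.00 → €0.00
Pension Levy: 3.56% × €4,910.00 = €174.80
Total: €621.84 + €0.00 + €174.80 = €796.64

€796.64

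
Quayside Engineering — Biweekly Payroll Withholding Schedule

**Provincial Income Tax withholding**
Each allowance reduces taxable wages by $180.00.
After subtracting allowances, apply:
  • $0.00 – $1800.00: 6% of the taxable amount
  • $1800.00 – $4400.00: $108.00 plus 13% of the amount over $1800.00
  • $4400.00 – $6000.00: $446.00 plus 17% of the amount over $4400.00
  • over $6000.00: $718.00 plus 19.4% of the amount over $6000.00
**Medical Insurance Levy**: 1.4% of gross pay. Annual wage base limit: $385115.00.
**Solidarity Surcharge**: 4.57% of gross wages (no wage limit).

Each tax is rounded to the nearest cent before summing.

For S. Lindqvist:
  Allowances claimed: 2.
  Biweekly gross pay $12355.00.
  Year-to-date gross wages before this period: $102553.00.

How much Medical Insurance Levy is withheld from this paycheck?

$172.97

Medical Insurance Levy: 1.4% × $12355.00 = $172.97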